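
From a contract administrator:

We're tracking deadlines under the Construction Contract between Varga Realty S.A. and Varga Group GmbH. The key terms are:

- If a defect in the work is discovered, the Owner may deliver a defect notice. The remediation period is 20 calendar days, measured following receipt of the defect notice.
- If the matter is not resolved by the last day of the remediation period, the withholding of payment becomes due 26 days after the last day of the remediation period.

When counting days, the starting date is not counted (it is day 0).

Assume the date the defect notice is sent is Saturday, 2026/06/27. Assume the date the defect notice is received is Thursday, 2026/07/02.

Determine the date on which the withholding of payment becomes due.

Adding 20 calendar days to 2026/07/02 gives 2026/07/22, which is the last day of the remediation period.
Adding 26 calendar days to 2026/07/22 gives 2026/08/17, which is the date on which the withholding of payment becomes due.

2026/08/17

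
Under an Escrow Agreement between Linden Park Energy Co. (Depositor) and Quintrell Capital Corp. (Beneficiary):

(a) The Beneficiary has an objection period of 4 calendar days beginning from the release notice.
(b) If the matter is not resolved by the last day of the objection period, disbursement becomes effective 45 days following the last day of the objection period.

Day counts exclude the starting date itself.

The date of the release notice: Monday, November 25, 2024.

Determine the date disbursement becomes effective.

The last day of the objection period: 4 calendar days after November 25, 2024 is November 29, 2024.
The date disbursement becomes effective: 45 calendar days after November 29, 2024 is January 13, 2025.

January 13, 2025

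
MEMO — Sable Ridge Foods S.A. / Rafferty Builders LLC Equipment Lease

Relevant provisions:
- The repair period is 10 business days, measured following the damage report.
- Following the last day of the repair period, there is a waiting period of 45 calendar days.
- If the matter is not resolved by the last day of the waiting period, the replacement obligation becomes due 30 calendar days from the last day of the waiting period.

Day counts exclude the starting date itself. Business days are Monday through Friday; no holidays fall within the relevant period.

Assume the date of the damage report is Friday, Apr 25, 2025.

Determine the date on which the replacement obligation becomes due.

The last day of the repair period: 10 business days after Friday, Apr 25, 2025, skipping weekends — Apr 28, Apr 29, Apr 30, May 1, May 2, May 5, May 6, May 7, May 8, May 9 — lands on Friday, May 9, 2025.
Adding 45 calendar days to May 9, 2025 gives Jun 23, 2025, which is the last day of the waiting period.
The date on which the replacement obligation becomes due: Jun 23, 2025 + 30 days = Jul 23, 2025.

Jul 23, 2025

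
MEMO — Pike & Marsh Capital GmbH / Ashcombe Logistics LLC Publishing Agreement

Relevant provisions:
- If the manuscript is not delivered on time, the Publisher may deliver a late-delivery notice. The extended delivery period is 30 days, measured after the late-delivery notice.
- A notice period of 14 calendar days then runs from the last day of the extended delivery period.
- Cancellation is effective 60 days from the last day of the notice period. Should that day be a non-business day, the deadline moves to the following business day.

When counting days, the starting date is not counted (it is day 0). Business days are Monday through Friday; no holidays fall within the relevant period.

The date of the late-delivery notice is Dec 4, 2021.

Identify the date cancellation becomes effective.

Mar 18, 2022

The last day of the extended delivery period: Dec 4, 2021 + 30 days = Jan 3, 2022.
The last day of the notice period: 14 calendar days after Jan 3, 2022 is Jan 17, 2022.
The date cancellation becomes effective: Jan 17, 2022 + 60 days = Mar 18, 2022. Mar 18, 2022 is a Friday, so no roll-forward applies.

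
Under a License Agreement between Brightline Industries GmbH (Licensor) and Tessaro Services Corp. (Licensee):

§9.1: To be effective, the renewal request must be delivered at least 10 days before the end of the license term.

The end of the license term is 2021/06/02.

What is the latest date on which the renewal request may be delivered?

Counting back 10 calendar days from 2021/06/02 gives 2021/05/23.

2021/05/23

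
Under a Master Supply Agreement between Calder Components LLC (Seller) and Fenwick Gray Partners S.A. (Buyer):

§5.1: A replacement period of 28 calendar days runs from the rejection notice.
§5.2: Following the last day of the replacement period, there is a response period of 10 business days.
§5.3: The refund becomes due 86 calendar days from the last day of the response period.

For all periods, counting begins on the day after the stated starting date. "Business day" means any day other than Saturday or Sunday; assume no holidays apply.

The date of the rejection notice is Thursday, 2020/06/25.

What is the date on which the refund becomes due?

The last day of the replacement period: 2020/06/25 + 28 days = 2020/07/23.
From Thursday, 2020/07/23, 10 business days (Jul 24, Jul 27, Jul 28, Jul 29, Jul 30, Jul 31, Aug 3, Aug 4, Aug 5, Aug 6, skipping weekends) brings us to Thursday, 2020/08/06, which is the last day of the response period.
The date on which the refund becomes due: 2020/08/06 + 86 days = 2020/10/31.

2020/10/31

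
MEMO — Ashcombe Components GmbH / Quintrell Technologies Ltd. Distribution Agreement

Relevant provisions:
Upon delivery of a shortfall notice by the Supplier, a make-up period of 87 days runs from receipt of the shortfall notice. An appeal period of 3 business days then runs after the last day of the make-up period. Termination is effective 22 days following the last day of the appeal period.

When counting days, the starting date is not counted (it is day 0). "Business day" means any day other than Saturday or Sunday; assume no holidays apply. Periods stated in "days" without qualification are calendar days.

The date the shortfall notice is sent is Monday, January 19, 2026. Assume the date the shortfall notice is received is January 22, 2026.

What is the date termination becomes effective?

May 14, 2026

The last day of the make-up period: 87 calendar days after January 22, 2026 is April 19, 2026.
The last day of the appeal period: counting 3 business days from Sunday, April 19, 2026 (Apr 20, Apr 21, Apr 22, skipping weekends) reaches Wednesday, April 22, 2026.
The date termination becomes effective: April 22, 2026 + 22 days = May 14, 2026.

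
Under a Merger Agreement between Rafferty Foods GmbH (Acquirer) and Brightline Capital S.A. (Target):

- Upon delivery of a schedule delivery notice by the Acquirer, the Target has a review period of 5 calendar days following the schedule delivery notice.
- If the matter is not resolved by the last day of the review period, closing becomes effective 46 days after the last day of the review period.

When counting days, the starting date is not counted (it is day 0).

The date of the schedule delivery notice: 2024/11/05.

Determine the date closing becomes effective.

2024/12/26

Adding 5 calendar days to 2024/11/05 gives 2024/11/10, which is the last day of the review period.
The date closing becomes effective: 2024/11/10 + 46 days = 2024/12/26.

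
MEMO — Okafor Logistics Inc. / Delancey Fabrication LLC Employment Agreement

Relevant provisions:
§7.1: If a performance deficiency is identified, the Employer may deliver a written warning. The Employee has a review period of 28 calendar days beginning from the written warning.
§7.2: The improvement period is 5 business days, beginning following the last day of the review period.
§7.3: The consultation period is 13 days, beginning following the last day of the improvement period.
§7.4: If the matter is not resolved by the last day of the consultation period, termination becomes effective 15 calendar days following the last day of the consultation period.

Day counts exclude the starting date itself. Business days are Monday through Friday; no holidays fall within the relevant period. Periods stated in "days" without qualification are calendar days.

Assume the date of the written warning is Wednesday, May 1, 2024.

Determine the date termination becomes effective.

July 3, 2024

Adding 28 calendar days to May 1, 2024 gives May 29, 2024, which is the last day of the review period.
The last day of the improvement period: 5 business days after Wednesday, May 29, 2024, skipping weekends — May 30, May 31, Jun 3, Jun 4, Jun 5 — lands on Wednesday, June 5, 2024.
The last day of the consultation period: 13 calendar days after June 5, 2024 is June 18, 2024.
Adding 15 calendar days to June 18, 2024 gives July 3, 2024, which is the date termination becomes effective.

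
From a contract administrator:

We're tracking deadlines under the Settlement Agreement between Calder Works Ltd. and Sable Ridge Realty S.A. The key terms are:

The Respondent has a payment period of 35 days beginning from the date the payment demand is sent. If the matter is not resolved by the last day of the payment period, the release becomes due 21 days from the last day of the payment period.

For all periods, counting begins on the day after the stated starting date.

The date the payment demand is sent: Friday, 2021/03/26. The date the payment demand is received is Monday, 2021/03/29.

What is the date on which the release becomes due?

2021/05/21

The last day of the payment period: 2021/03/26 + 35 days = 2021/04/30.
Adding 21 calendar days to 2021/04/30 gives 2021/05/21, which is the date on which the release becomes due.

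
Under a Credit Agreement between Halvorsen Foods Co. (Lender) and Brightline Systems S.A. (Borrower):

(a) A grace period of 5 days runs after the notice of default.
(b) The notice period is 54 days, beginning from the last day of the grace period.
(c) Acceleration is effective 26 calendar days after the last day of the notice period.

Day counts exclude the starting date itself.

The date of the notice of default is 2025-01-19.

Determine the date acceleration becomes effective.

The last day of the grace period: 5 calendar days after 2025-01-19 is 2025-01-24.
The last day of the notice period: 2025-01-24 + 54 days = 2025-03-19.
The date acceleration becomes effective: 26 calendar days after 2025-03-19 is 2025-04-14.

2025-04-14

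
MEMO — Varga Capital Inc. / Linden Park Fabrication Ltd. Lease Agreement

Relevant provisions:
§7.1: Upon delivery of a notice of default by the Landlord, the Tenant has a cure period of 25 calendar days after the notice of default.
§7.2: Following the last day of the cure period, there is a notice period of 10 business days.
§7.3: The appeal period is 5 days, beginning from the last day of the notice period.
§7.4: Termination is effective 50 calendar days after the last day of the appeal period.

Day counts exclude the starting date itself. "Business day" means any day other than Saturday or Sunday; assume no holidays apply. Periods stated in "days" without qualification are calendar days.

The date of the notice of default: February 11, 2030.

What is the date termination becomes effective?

May 16, 2030

Adding 25 calendar days to February 11, 2030 gives March 8, 2030, which is the last day of the cure period.
From Friday, March 8, 2030, 10 business days (Mar 11, Mar 12, Mar 13, Mar 14, Mar 15, Mar 18, Mar 19, Mar 20, Mar 21, Mar 22, skipping weekends) brings us to Friday, March 22, 2030, which is the last day of the notice period.
The last day of the appeal period: 5 calendar days after March 22, 2030 is March 27, 2030.
The date termination becomes effective: 50 calendar days after March 27, 2030 is May 16, 2030.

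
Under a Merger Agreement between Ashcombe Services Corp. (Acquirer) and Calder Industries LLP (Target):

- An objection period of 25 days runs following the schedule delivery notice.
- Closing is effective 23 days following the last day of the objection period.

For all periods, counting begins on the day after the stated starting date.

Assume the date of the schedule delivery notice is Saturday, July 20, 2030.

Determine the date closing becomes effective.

The last day of the objection period: July 20, 2030 + 25 days = August 14, 2030.
Adding 23 calendar days to August 14, 2030 gives September 6, 2030, which is the date closing becomes effective.

September 6, 2030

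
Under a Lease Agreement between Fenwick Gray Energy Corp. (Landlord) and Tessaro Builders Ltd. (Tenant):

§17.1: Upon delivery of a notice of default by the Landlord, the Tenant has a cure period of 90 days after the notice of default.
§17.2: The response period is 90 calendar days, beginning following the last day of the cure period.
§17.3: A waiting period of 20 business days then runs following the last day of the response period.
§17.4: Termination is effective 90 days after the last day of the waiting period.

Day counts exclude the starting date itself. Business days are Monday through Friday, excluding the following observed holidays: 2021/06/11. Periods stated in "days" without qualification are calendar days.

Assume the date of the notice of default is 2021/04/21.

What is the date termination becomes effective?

2022/02/13

Adding 90 calendar days to 2021/04/21 gives 2021/07/20, which is the last day of the cure period.
Adding 90 calendar days to 2021/07/20 gives 2021/10/18, which is the last day of the response period.
The last day of the waiting period: 20 business days after Monday, 2021/10/18, skipping weekends — Oct 19, Oct 20, Oct 21, Oct 22, …, Nov 11, Nov 12, Nov 15 — lands on Monday, 2021/11/15.
The date termination becomes effective: 90 calendar days after 2021/11/15 is 2022/02/13.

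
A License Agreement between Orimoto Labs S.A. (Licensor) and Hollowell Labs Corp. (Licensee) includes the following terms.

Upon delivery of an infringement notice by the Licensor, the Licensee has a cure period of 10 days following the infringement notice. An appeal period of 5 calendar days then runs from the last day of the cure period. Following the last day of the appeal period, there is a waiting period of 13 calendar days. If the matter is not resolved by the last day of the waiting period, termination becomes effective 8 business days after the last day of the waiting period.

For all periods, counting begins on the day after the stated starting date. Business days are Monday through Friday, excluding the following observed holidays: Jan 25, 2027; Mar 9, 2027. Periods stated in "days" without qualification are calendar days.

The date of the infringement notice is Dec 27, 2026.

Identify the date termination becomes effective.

Adding 10 calendar days to Dec 27, 2026 gives Jan 6, 2027, which is the last day of the cure period.
The last day of the appeal period: Jan 6, 2027 + 5 days = Jan 11, 2027.
Adding 13 calendar days to Jan 11, 2027 gives Jan 24, 2027, which is the last day of the waiting period.
The date termination becomes effective: 8 business days after Sunday, Jan 24, 2027, skipping weekends and the listed holiday on Jan 25 — Jan 26, Jan 27, Jan 28, Jan 29, Feb 1, Feb 2, Feb 3, Feb 4 — lands on Thursday, Feb 4, 2027.

Feb 4, 2027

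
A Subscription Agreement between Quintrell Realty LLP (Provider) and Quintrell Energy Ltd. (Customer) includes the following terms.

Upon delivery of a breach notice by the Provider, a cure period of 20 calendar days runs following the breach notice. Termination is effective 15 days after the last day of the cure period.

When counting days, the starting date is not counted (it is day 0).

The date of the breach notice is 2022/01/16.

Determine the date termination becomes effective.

2022/02/20

Adding 20 calendar days to 2022/01/16 gives 2022/02/05, which is the last day of the cure period.
The date termination becomes effective: 15 calendar days after 2022/02/05 is 2022/02/20.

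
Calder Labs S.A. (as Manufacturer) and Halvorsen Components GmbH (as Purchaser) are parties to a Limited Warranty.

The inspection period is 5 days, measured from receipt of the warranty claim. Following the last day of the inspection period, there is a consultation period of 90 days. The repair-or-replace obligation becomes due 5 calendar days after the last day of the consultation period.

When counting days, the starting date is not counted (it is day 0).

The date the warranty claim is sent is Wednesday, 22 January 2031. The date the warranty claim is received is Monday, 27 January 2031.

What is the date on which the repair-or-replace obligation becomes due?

7 May 2031

The last day of the inspection period: 5 calendar days after 27 January 2031 is 1 February 2031.
Adding 90 calendar days to 1 February 2031 gives 2 May 2031, which is the last day of the consultation period.
Adding 5 calendar days to 2 May 2031 gives 7 May 2031, which is the date on which the repair-or-replace obligation becomes due.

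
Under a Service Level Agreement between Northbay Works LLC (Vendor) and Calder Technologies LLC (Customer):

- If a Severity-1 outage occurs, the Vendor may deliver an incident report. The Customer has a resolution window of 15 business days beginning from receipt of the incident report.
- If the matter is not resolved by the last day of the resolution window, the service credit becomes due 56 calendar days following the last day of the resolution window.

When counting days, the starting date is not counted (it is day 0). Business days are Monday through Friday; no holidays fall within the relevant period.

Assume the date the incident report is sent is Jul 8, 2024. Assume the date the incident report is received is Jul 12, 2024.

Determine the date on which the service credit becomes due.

Sep 27, 2024

The last day of the resolution window: counting 15 business days from Friday, Jul 12, 2024 (Jul 15, Jul 16, Jul 17, Jul 18, …, Jul 31, Aug 1, Aug 2, skipping weekends) reaches Friday, Aug 2, 2024.
Adding 56 calendar days to Aug 2, 2024 gives Sep 27, 2024, which is the date on which the service credit becomes due.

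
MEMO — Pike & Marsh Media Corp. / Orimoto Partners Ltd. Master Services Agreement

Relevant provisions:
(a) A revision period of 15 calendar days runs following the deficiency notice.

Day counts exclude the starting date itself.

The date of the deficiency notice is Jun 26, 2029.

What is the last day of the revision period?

Jul 11, 2029

Adding 15 calendar days to Jun 26, 2029 gives Jul 11, 2029, which is the last day of the revision period.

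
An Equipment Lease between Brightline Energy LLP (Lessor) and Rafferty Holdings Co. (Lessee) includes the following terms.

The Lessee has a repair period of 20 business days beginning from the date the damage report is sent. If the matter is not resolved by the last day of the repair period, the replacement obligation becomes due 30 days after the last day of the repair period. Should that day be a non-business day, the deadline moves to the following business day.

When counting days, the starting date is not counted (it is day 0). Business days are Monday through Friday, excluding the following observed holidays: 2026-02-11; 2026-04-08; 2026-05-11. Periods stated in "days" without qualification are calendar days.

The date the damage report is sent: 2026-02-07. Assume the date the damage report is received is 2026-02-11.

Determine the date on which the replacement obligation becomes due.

2026-04-09

The last day of the repair period: 20 business days after Saturday, 2026-02-07, skipping weekends and the listed holiday on Feb 11 — Feb 9, Feb 10, Feb 12, Feb 13, …, Mar 5, Mar 6, Mar 9 — lands on Monday, 2026-03-09.
The date on which the replacement obligation becomes due: 30 calendar days after 2026-03-09 is 2026-04-08. That falls on Wednesday, a listed holiday, so it rolls to the next business day, Thursday, 2026-04-09.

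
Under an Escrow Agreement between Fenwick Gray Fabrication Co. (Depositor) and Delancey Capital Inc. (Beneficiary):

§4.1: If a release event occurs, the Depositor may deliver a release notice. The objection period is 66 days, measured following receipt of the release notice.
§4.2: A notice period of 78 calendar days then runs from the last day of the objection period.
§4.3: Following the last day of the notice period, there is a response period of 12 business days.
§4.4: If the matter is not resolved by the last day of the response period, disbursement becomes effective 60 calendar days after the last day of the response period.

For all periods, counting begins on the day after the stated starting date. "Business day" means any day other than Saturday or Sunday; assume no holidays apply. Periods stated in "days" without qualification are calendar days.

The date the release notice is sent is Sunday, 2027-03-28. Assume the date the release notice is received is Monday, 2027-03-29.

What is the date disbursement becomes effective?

Adding 66 calendar days to 2027-03-29 gives 2027-06-03, which is the last day of the objection period.
Adding 78 calendar days to 2027-06-03 gives 2027-08-20, which is the last day of the notice period.
The last day of the response period: counting 12 business days from Friday, 2027-08-20 (Aug 23, Aug 24, Aug 25, Aug 26, …, Sep 3, Sep 6, Sep 7, skipping weekends) reaches Tuesday, 2027-09-07.
Adding 60 calendar days to 2027-09-07 gives 2027-11-06, which is the date disbursement becomes effective.

2027-11-06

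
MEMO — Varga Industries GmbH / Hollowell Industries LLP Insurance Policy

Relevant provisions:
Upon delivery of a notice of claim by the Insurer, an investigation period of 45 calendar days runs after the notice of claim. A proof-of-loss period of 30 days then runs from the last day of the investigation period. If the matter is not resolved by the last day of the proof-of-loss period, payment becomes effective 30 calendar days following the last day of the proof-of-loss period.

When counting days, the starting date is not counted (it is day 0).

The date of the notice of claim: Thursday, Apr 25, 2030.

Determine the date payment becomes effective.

The last day of the investigation period: 45 calendar days after Apr 25, 2030 is Jun 9, 2030.
Adding 30 calendar days to Jun 9, 2030 gives Jul 9, 2030, which is the last day of the proof-of-loss period.
The date payment becomes effective: Jul 9, 2030 + 30 days = Aug 8, 2030.

Aug 8, 2030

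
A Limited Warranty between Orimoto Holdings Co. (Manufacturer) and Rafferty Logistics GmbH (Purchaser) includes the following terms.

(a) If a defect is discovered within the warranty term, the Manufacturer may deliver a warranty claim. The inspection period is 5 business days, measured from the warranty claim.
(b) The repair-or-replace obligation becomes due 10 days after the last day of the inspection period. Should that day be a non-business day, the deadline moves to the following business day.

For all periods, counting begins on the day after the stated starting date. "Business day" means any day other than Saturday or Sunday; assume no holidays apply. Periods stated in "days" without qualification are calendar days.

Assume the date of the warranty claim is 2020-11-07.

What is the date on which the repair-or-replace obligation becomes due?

The last day of the inspection period: counting 5 business days from Saturday, 2020-11-07 (Nov 9, Nov 10, Nov 11, Nov 12, Nov 13, skipping weekends) reaches Friday, 2020-11-13.
The date on which the repair-or-replace obligation becomes due: 10 calendar days after 2020-11-13 is 2020-11-23. 2020-11-23 is a Monday, so no roll-forward applies.

2020-11-23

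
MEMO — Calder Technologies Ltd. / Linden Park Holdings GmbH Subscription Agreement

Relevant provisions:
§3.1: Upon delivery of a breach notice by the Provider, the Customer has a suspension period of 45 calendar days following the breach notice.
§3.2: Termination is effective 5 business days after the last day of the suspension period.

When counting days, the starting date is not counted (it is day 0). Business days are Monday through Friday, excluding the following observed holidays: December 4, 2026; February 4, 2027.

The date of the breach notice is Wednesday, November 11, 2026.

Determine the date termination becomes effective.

January 1, 2027

The last day of the suspension period: November 11, 2026 + 45 days = December 26, 2026.
The date termination becomes effective: 5 business days after Saturday, December 26, 2026, skipping weekends — Dec 28, Dec 29, Dec 30, Dec 31, Jan 1 — lands on Friday, January 1, 2027.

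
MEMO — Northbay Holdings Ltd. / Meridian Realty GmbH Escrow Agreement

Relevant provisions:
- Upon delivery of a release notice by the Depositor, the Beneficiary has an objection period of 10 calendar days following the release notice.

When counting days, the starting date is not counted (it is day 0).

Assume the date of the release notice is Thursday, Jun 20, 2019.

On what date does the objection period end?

The last day of the objection period: Jun 20, 2019 + 10 days = Jun 30, 2019.

Jun 30, 2019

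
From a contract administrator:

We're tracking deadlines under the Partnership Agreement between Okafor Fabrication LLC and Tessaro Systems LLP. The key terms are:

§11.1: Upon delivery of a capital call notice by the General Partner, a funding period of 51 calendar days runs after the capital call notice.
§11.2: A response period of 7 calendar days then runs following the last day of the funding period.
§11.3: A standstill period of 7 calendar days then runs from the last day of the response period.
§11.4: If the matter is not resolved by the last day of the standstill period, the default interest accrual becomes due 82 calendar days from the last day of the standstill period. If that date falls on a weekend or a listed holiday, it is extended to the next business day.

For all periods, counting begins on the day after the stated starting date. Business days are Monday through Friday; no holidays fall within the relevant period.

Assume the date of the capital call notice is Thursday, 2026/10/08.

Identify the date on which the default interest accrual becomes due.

The last day of the funding period: 51 calendar days after 2026/10/08 is 2026/11/28.
The last day of the response period: 2026/11/28 + 7 days = 2026/12/05.
The last day of the standstill period: 2026/12/05 + 7 days = 2026/12/12.
Adding 82 calendar days to 2026/12/12 gives 2027/03/04, which is the date on which the default interest accrual becomes due. 2027/03/04 is a Thursday, so no roll-forward applies.

2027/03/04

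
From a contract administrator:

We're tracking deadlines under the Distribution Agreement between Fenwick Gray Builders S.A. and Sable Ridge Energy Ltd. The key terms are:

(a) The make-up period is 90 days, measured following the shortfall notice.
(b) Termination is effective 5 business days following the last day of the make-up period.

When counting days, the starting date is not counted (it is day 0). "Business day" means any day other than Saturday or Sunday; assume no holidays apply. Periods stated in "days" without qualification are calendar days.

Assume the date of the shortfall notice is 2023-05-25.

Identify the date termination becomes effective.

2023-08-30

The last day of the make-up period: 90 calendar days after 2023-05-25 is 2023-08-23.
From Wednesday, 2023-08-23, 5 business days (Aug 24, Aug 25, Aug 28, Aug 29, Aug 30, skipping weekends) brings us to Wednesday, 2023-08-30, which is the date termination becomes effective.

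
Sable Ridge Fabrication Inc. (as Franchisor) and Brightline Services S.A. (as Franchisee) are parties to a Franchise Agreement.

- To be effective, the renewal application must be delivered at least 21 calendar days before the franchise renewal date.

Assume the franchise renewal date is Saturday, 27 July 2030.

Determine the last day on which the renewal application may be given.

6 July 2030

27 July 2030 minus 21 days is 6 July 2030.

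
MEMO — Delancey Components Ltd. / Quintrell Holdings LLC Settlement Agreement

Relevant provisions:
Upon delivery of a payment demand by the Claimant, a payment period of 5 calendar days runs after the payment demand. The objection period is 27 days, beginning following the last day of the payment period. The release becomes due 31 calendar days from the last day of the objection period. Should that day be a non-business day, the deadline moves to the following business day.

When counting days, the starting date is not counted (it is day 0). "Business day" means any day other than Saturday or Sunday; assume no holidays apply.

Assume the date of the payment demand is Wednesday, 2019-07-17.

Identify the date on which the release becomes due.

2019-09-18

The last day of the payment period: 2019-07-17 + 5 days = 2019-07-22.
The last day of the objection period: 27 calendar days after 2019-07-22 is 2019-08-18.
The date on which the release becomes due: 31 calendar days after 2019-08-18 is 2019-09-18. 2019-09-18 is a Wednesday, so no roll-forward applies.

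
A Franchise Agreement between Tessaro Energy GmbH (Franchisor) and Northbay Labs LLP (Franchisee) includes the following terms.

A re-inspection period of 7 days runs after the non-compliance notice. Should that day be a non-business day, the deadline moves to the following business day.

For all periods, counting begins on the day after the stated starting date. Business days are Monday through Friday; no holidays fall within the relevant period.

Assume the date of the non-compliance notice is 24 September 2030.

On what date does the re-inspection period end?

Adding 7 calendar days to 24 September 2030 gives 1 October 2030, which is the last day of the re-inspection period. 1 October 2030 is a Tuesday, so no roll-forward applies.

1 October 2030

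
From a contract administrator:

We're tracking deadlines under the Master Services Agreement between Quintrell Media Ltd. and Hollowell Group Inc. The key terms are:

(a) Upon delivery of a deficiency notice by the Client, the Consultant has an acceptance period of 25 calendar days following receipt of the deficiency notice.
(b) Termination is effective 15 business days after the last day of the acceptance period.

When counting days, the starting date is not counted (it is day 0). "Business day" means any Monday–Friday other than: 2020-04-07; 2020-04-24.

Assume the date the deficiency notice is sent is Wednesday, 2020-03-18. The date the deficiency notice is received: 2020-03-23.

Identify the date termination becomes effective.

The last day of the acceptance period: 2020-03-23 + 25 days = 2020-04-17.
From Friday, 2020-04-17, 15 business days (Apr 20, Apr 21, Apr 22, Apr 23, …, May 7, May 8, May 11, skipping weekends and the listed holiday on Apr 24) brings us to Monday, 2020-05-11, which is the date termination becomes effective.

2020-05-11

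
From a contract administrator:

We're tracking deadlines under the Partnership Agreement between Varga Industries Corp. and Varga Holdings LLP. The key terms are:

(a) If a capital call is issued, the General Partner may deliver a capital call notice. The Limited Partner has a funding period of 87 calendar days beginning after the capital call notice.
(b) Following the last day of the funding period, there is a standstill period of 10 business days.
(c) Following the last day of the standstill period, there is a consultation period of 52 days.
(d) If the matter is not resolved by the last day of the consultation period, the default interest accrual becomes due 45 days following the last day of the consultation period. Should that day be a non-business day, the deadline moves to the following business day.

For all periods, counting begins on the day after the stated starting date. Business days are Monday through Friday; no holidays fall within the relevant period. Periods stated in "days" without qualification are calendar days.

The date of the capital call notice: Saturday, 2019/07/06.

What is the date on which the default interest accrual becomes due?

The last day of the funding period: 87 calendar days after 2019/07/06 is 2019/10/01.
The last day of the standstill period: counting 10 business days from Tuesday, 2019/10/01 (Oct 2, Oct 3, Oct 4, Oct 7, Oct 8, Oct 9, Oct 10, Oct 11, Oct 14, Oct 15, skipping weekends) reaches Tuesday, 2019/10/15.
The last day of the consultation period: 52 calendar days after 2019/10/15 is 2019/12/06.
Adding 45 calendar days to 2019/12/06 gives 2020/01/20, which is the date on which the default interest accrual becomes due. 2020/01/20 is a Monday, so no roll-forward applies.

2020/01/20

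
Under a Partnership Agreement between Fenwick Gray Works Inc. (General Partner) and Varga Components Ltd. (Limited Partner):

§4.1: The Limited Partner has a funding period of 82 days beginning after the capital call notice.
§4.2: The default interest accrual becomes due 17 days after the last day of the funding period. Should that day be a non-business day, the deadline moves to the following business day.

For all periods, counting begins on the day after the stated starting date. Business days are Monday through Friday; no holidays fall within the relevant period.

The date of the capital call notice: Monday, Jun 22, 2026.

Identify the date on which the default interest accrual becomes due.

Sep 29, 2026

Adding 82 calendar days to Jun 22, 2026 gives Sep 12, 2026, which is the last day of the funding period.
Adding 17 calendar days to Sep 12, 2026 gives Sep 29, 2026, which is the date on which the default interest accrual becomes due. Sep 29, 2026 is a Tuesday, so no roll-forward applies.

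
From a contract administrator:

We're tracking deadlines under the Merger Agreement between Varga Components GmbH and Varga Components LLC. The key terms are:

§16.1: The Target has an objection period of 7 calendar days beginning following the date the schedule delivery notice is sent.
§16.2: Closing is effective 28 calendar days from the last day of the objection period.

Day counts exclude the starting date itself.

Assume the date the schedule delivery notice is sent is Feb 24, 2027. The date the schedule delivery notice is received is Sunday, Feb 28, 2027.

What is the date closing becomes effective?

Mar 31, 2027

The last day of the objection period: Feb 24, 2027 + 7 days = Mar 3, 2027.
The date closing becomes effective: 28 calendar days after Mar 3, 2027 is Mar 31, 2027.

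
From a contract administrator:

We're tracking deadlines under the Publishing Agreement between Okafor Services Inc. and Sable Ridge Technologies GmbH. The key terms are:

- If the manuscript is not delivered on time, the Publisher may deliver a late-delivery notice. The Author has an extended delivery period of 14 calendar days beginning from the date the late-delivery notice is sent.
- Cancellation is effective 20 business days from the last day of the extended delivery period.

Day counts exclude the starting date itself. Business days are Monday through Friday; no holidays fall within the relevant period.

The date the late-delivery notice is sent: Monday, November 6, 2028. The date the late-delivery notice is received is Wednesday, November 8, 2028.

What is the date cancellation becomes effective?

December 18, 2028

The last day of the extended delivery period: 14 calendar days after November 6, 2028 is November 20, 2028.
The date cancellation becomes effective: 20 business days after Monday, November 20, 2028, skipping weekends — Nov 21, Nov 22, Nov 23, Nov 24, …, Dec 14, Dec 15, Dec 18 — lands on Monday, December 18, 2028.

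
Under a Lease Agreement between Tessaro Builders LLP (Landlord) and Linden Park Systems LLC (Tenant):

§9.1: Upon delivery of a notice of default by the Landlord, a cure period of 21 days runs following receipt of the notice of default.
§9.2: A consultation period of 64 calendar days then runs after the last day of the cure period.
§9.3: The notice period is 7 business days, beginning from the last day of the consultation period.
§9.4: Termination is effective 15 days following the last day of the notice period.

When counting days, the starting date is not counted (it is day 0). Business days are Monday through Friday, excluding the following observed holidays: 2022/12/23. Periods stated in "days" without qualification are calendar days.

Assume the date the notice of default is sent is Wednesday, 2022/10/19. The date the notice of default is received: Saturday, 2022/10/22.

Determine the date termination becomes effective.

The last day of the cure period: 21 calendar days after 2022/10/22 is 2022/11/12.
The last day of the consultation period: 64 calendar days after 2022/11/12 is 2023/01/15.
From Sunday, 2023/01/15, 7 business days (Jan 16, Jan 17, Jan 18, Jan 19, Jan 20, Jan 23, Jan 24, skipping weekends) brings us to Tuesday, 2023/01/24, which is the last day of the notice period.
The date termination becomes effective: 15 calendar days after 2023/01/24 is 2023/02/08.

2023/02/08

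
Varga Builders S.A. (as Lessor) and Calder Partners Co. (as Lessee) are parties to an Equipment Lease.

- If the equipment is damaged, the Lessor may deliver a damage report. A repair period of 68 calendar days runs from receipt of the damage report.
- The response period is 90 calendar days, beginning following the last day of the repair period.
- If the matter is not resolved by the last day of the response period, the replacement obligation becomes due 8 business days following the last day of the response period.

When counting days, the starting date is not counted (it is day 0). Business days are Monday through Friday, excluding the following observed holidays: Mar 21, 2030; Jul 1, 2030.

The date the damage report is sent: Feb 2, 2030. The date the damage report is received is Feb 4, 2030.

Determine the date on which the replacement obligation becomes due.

The last day of the repair period: 68 calendar days after Feb 4, 2030 is Apr 13, 2030.
Adding 90 calendar days to Apr 13, 2030 gives Jul 12, 2030, which is the last day of the response period.
The date on which the replacement obligation becomes due: counting 8 business days from Friday, Jul 12, 2030 (Jul 15, Jul 16, Jul 17, Jul 18, Jul 19, Jul 22, Jul 23, Jul 24, skipping weekends) reaches Wednesday, Jul 24, 2030.

Jul 24, 2030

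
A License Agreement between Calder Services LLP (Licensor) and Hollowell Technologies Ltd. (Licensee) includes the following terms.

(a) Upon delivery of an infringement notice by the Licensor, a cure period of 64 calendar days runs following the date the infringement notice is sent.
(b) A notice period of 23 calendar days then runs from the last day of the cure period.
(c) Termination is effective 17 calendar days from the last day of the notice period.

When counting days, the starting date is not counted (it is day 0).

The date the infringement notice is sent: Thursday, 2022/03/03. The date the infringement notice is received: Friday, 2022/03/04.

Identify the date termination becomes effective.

2022/06/15

The last day of the cure period: 64 calendar days after 2022/03/03 is 2022/05/06.
The last day of the notice period: 23 calendar days after 2022/05/06 is 2022/05/29.
Adding 17 calendar days to 2022/05/29 gives 2022/06/15, which is the date termination becomes effective.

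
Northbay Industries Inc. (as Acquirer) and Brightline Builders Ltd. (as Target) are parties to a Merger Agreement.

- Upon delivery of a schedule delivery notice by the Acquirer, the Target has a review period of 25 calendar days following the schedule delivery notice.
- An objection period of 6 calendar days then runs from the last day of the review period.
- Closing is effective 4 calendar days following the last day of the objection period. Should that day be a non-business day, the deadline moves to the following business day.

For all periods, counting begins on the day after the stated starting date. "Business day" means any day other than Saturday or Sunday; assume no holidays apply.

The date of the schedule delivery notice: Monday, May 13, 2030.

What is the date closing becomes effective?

The last day of the review period: May 13, 2030 + 25 days = June 7, 2030.
The last day of the objection period: 6 calendar days after June 7, 2030 is June 13, 2030.
Adding 4 calendar days to June 13, 2030 gives June 17, 2030, which is the date closing becomes effective. June 17, 2030 is a Monday, so no roll-forward applies.

June 17, 2030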